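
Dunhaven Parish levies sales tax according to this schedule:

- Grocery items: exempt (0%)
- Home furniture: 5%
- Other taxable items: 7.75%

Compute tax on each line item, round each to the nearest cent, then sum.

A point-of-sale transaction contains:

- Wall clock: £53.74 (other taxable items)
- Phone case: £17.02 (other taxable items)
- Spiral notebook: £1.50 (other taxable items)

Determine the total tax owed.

Wall clock £53.74: other taxable items → 7.75% → £4.16
Phone case £17.02: other taxable items → 7.75% → £1.32
Spiral notebook £1.50: other taxable items → 7.75% → £0.12
Total tax = £4.16 + £1.32 + £0.12 = £5.60

£5.60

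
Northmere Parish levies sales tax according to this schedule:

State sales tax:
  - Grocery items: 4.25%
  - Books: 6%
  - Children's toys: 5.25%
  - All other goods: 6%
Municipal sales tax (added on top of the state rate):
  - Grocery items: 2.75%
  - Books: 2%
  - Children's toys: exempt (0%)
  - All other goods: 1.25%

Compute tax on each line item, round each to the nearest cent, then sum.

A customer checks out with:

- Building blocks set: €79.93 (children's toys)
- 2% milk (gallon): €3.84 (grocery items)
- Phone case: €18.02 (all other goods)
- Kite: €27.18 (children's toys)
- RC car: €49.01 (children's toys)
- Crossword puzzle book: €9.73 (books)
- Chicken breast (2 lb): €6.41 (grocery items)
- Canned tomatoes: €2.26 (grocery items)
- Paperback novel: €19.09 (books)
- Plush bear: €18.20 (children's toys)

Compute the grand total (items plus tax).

Building blocks set €79.93: children's toys → 5.25% + 0% municipal = 5.25% → €4.20
2% milk (gallon) €3.84: grocery items → 4.25% + 2.75% municipal = 7% → €0.27
Phone case €18.02: all other goods → 6% + 1.25% municipal = 7.25% → €1.31
Kite €27.18: children's toys → 5.25% + 0% municipal = 5.25% → €1.43
RC car €49.01: children's toys → 5.25% + 0% municipal = 5.25% → €2.57
Crossword puzzle book €9.73: books → 6% + 2% municipal = 8% → €0.78
Chicken breast (2 lb) €6.41: grocery items → 4.25% + 2.75% municipal = 7% → €0.45
Canned tomatoes €2.26: grocery items → 4.25% + 2.75% municipal = 7% → €0.16
Paperback novel €19.09: books → 6% + 2% municipal = 8% → €1.53
Plush bear €18.20: children's toys → 5.25% + 0% municipal = 5.25% → €0.96
Subtotal = €233.67; tax = €13.66; total due = €247.33

€247.33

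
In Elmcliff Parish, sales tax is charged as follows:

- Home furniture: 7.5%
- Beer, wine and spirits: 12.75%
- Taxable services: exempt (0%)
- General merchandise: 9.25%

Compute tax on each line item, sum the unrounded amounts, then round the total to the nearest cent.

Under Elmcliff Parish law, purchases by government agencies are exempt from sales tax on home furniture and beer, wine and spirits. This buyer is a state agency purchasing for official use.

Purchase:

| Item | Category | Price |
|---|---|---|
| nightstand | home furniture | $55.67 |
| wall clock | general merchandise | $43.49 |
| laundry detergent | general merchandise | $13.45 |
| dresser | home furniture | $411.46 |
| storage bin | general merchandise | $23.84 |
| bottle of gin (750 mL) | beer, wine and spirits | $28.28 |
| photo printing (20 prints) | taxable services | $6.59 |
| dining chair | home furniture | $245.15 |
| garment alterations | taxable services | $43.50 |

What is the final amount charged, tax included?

Nightstand $55.67: home furniture, buyer-exempt → 0% → $0.00
Wall clock $43.49: general merchandise → 9.25% → $4.022825
Laundry detergent $13.45: general merchandise → 9.25% → $1.244125
Dresser $411.46: home furniture, buyer-exempt → 0% → $0.00
Storage bin $23.84: general merchandise → 9.25% → $2.2052
Bottle of gin (750 mL) $28.28: beer, wine and spirits, buyer-exempt → 0% → $0.00
Photo printing (20 prints) $6.59: taxable services → 0% → $0.00
Dining chair $245.15: home furniture, buyer-exempt → 0% → $0.00
Garment alterations $43.50: taxable services → 0% → $0.00
Subtotal = $871.43; unrounded tax = $7.47215 → $7.47; total due = $878.90

$878.90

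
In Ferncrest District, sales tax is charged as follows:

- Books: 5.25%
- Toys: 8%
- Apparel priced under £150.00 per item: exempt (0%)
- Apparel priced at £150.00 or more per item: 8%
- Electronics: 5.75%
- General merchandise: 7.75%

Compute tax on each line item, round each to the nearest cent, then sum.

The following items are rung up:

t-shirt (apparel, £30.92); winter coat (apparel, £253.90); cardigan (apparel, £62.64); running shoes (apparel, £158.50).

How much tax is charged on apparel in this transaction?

T-shirt £30.92: apparel, under £150.00 → 0% → £0.00
Winter coat £253.90: apparel, £150.00 or more → 8% → £20.31
Cardigan £62.64: apparel, under £150.00 → 0% → £0.00
Running shoes £158.50: apparel, £150.00 or more → 8% → £12.68
Tax on apparel = £0.00 + £20.31 + £0.00 + £12.68 = £32.99

£32.99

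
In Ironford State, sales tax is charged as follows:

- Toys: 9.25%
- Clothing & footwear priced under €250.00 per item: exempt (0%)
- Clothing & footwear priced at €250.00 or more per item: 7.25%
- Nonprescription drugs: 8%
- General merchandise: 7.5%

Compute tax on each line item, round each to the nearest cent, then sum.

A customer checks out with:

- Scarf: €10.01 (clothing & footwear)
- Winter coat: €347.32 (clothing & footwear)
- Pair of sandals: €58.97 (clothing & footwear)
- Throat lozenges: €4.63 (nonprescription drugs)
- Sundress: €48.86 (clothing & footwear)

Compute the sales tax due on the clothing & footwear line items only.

Scarf €10.01: clothing & footwear, under €250.00 → 0% → €0.00
Winter coat €347.32: clothing & footwear, €250.00 or more → 7.25% → €25.18
Pair of sandals €58.97: clothing & footwear, under €250.00 → 0% → €0.00
Sundress €48.86: clothing & footwear, under €250.00 → 0% → €0.00
Tax on clothing & footwear = €0.00 + €25.18 + €0.00 + €0.00 = €25.18

€25.18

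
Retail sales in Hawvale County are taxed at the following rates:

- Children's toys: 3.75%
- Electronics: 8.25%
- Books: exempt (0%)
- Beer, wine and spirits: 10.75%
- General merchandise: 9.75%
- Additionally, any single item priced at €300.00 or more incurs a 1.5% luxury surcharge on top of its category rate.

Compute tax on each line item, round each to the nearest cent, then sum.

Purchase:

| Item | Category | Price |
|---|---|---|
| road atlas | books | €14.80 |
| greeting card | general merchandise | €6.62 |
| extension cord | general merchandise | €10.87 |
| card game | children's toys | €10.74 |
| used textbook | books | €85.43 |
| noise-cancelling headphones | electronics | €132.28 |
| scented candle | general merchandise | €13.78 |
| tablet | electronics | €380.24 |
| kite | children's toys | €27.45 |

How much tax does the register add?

€52.46

Road atlas €14.80: books → 0% → €0.00
Greeting card €6.62: general merchandise → 9.75% → €0.65
Extension cord €10.87: general merchandise → 9.75% → €1.06
Card game €10.74: children's toys → 3.75% → €0.40
Used textbook €85.43: books → 0% → €0.00
Noise-cancelling headphones €132.28: electronics → 8.25% → €10.91
Scented candle €13.78: general merchandise → 9.75% → €1.34
Tablet €380.24: electronics → 8.25% + 1.5% surcharge = 9.75% → €37.07
Kite €27.45: children's toys → 3.75% → €1.03
Total tax = €0.65 + €1.06 + €0.40 + €10.91 + €1.34 + €37.07 + €1.03 = €52.46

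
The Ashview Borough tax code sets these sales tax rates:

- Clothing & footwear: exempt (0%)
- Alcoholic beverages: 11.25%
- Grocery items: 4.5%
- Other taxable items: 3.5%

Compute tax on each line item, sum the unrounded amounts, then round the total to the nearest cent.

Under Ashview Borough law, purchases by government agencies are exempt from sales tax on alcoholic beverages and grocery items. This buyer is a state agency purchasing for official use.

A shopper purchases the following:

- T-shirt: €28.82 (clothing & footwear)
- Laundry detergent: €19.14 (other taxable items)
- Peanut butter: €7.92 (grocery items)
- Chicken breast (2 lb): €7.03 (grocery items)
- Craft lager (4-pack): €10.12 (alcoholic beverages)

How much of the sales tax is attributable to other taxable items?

Laundry detergent €19.14: other taxable items → 3.5% → €0.6699
Tax on other taxable items: unrounded sum = €0.6699 → €0.67

€0.67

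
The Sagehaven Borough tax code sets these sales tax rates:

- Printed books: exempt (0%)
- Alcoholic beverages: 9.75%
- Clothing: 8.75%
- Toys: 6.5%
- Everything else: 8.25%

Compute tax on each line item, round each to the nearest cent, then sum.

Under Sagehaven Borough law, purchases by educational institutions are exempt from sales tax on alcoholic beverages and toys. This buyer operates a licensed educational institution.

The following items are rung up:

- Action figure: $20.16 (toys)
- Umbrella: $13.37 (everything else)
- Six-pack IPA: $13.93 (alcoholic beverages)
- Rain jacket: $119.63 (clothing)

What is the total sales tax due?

$11.57

Action figure $20.16: toys, buyer-exempt → 0% → $0.00
Umbrella $13.37: everything else → 8.25% → $1.10
Six-pack IPA $13.93: alcoholic beverages, buyer-exempt → 0% → $0.00
Rain jacket $119.63: clothing → 8.75% → $10.47
Total tax = $1.10 + $10.47 = $11.57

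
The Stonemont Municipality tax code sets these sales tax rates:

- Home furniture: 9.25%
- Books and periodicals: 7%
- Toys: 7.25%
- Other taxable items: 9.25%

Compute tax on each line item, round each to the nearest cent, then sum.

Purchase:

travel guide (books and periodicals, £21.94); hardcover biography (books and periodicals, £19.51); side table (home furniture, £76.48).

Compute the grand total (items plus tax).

Travel guide £21.94: books and periodicals → 7% → £1.54
Hardcover biography £19.51: books and periodicals → 7% → £1.37
Side table £76.48: home furniture → 9.25% → £7.07
Subtotal = £117.93; tax = £9.98; total due = £127.91

£127.91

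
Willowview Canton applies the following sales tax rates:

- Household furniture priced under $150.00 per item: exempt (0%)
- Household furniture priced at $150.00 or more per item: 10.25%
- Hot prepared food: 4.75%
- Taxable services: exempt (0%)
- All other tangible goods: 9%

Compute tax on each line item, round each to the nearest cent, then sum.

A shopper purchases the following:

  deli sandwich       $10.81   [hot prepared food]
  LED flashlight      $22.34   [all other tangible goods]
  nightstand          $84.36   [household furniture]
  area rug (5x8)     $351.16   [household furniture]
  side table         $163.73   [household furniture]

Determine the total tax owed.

$55.29

Deli sandwich $10.81: hot prepared food → 4.75% → $0.51
LED flashlight $22.34: all other tangible goods → 9% → $2.01
Nightstand $84.36: household furniture, under $150.00 → 0% → $0.00
Area rug (5x8) $351.16: household furniture, $150.00 or more → 10.25% → $35.99
Side table $163.73: household furniture, $150.00 or more → 10.25% → $16.78
Total tax = $0.51 + $2.01 + $35.99 + $16.78 = $55.29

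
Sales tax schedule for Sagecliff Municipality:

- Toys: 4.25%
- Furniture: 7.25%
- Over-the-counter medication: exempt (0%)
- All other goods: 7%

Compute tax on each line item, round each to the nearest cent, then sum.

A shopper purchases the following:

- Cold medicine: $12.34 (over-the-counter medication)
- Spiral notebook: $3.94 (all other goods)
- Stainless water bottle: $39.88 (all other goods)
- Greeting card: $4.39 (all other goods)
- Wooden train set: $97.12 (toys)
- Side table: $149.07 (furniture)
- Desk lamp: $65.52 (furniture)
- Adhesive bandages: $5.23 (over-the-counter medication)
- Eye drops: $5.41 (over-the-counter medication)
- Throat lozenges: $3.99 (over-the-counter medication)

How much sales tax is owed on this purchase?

Cold medicine $12.34: over-the-counter medication → 0% → $0.00
Spiral notebook $3.94: all other goods → 7% → $0.28
Stainless water bottle $39.88: all other goods → 7% → $2.79
Greeting card $4.39: all other goods → 7% → $0.31
Wooden train set $97.12: toys → 4.25% → $4.13
Side table $149.07: furniture → 7.25% → $10.81
Desk lamp $65.52: furniture → 7.25% → $4.75
Adhesive bandages $5.23: over-the-counter medication → 0% → $0.00
Eye drops $5.41: over-the-counter medication → 0% → $0.00
Throat lozenges $3.99: over-the-counter medication → 0% → $0.00
Total tax = $0.28 + $2.79 + $0.31 + $4.13 + $10.81 + $4.75 = $23.07

$23.07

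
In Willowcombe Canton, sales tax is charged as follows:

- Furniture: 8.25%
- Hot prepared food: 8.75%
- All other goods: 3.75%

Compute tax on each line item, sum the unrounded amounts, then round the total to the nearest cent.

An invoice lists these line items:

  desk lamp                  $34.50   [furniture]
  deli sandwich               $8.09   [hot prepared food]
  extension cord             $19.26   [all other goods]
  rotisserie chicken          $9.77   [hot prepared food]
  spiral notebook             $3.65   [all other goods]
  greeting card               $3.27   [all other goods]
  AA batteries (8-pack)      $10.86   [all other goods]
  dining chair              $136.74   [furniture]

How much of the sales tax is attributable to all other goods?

$1.39

Extension cord $19.26: all other goods → 3.75% → $0.72225
Spiral notebook $3.65: all other goods → 3.75% → $0.136875
Greeting card $3.27: all other goods → 3.75% → $0.122625
AA batteries (8-pack) $10.86: all other goods → 3.75% → $0.40725
Tax on all other goods: unrounded sum = $1.389 → $1.39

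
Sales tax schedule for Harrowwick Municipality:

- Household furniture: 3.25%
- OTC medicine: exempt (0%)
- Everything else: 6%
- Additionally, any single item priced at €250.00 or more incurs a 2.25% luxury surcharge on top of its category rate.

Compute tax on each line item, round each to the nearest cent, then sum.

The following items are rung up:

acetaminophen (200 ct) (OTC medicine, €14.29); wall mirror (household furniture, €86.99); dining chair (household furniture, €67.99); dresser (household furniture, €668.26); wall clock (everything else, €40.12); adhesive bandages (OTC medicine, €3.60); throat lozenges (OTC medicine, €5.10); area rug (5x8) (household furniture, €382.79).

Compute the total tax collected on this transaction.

€65.25

Acetaminophen (200 ct) €14.29: OTC medicine → 0% → €0.00
Wall mirror €86.99: household furniture → 3.25% → €2.83
Dining chair €67.99: household furniture → 3.25% → €2.21
Dresser €668.26: household furniture → 3.25% + 2.25% surcharge = 5.5% → €36.75
Wall clock €40.12: everything else → 6% → €2.41
Adhesive bandages €3.60: OTC medicine → 0% → €0.00
Throat lozenges €5.10: OTC medicine → 0% → €0.00
Area rug (5x8) €382.79: household furniture → 3.25% + 2.25% surcharge = 5.5% → €21.05
Total tax = €2.83 + €2.21 + €36.75 + €2.41 + €21.05 = €65.25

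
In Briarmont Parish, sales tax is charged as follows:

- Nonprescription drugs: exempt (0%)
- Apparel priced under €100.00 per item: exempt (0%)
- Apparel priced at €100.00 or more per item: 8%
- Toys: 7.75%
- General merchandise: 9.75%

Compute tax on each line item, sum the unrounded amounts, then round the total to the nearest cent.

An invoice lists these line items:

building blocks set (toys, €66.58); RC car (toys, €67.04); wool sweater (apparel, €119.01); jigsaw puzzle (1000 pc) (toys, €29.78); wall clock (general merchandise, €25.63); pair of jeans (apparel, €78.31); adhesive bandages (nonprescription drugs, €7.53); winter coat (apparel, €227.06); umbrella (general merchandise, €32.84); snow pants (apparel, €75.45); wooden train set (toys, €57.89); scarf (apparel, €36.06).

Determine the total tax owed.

Building blocks set €66.58: toys → 7.75% → €5.15995
RC car €67.04: toys → 7.75% → €5.1956
Wool sweater €119.01: apparel, €100.00 or more → 8% → €9.5208
Jigsaw puzzle (1000 pc) €29.78: toys → 7.75% → €2.30795
Wall clock €25.63: general merchandise → 9.75% → €2.498925
Pair of jeans €78.31: apparel, under €100.00 → 0% → €0.00
Adhesive bandages €7.53: nonprescription drugs → 0% → €0.00
Winter coat €227.06: apparel, €100.00 or more → 8% → €18.1648
Umbrella €32.84: general merchandise → 9.75% → €3.2019
Snow pants €75.45: apparel, under €100.00 → 0% → €0.00
Wooden train set €57.89: toys → 7.75% → €4.486475
Scarf €36.06: apparel, under €100.00 → 0% → €0.00
Unrounded tax sum = €50.5364 → €50.54

€50.54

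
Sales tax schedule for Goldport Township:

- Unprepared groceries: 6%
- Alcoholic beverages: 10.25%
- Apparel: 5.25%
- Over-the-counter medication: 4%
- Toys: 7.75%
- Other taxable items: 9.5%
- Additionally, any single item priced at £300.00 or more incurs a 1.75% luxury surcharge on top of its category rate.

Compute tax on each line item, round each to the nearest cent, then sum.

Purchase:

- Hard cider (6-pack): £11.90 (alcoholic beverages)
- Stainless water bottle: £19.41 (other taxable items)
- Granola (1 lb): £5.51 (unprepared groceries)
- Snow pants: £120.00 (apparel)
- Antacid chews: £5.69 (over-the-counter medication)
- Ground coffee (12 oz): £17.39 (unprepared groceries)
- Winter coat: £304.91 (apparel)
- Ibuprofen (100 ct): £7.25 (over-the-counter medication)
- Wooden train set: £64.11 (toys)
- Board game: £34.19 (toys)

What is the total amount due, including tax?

£630.57

Hard cider (6-pack) £11.90: alcoholic beverages → 10.25% → £1.22
Stainless water bottle £19.41: other taxable items → 9.5% → £1.84
Granola (1 lb) £5.51: unprepared groceries → 6% → £0.33
Snow pants £120.00: apparel → 5.25% → £6.30
Antacid chews £5.69: over-the-counter medication → 4% → £0.23
Ground coffee (12 oz) £17.39: unprepared groceries → 6% → £1.04
Winter coat £304.91: apparel → 5.25% + 1.75% surcharge = 7% → £21.34
Ibuprofen (100 ct) £7.25: over-the-counter medication → 4% → £0.29
Wooden train set £64.11: toys → 7.75% → £4.97
Board game £34.19: toys → 7.75% → £2.65
Subtotal = £590.36; tax = £40.21; total due = £630.57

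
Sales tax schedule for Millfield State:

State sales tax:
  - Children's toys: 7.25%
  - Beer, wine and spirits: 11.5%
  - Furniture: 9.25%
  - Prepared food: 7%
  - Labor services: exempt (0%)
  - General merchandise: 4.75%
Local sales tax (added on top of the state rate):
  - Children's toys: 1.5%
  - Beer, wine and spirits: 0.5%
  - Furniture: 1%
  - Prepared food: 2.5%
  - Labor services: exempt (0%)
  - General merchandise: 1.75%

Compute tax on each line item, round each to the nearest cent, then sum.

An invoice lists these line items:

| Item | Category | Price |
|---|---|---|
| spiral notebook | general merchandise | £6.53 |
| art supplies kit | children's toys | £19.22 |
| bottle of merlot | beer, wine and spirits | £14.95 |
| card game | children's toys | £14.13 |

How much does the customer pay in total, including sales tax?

£59.96

Spiral notebook £6.53: general merchandise → 4.75% + 1.75% local = 6.5% → £0.42
Art supplies kit £19.22: children's toys → 7.25% + 1.5% local = 8.75% → £1.68
Bottle of merlot £14.95: beer, wine and spirits → 11.5% + 0.5% local = 12% → £1.79
Card game £14.13: children's toys → 7.25% + 1.5% local = 8.75% → £1.24
Subtotal = £54.83; tax = £5.13; total due = £59.96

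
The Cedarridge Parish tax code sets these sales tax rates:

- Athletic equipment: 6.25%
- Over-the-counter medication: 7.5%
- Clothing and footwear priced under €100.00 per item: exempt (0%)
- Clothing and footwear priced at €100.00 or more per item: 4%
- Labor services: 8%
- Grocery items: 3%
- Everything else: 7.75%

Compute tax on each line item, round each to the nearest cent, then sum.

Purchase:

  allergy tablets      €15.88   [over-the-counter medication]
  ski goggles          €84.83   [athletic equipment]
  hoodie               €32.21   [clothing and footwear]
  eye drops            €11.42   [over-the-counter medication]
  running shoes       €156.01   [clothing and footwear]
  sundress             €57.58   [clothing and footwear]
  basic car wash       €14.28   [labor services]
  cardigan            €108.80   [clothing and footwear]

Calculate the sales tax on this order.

€19.08

Allergy tablets €15.88: over-the-counter medication → 7.5% → €1.19
Ski goggles €84.83: athletic equipment → 6.25% → €5.30
Hoodie €32.21: clothing and footwear, under €100.00 → 0% → €0.00
Eye drops €11.42: over-the-counter medication → 7.5% → €0.86
Running shoes €156.01: clothing and footwear, €100.00 or more → 4% → €6.24
Sundress €57.58: clothing and footwear, under €100.00 → 0% → €0.00
Basic car wash €14.28: labor services → 8% → €1.14
Cardigan €108.80: clothing and footwear, €100.00 or more → 4% → €4.35
Total tax = €1.19 + €5.30 + €0.86 + €6.24 + €1.14 + €4.35 = €19.08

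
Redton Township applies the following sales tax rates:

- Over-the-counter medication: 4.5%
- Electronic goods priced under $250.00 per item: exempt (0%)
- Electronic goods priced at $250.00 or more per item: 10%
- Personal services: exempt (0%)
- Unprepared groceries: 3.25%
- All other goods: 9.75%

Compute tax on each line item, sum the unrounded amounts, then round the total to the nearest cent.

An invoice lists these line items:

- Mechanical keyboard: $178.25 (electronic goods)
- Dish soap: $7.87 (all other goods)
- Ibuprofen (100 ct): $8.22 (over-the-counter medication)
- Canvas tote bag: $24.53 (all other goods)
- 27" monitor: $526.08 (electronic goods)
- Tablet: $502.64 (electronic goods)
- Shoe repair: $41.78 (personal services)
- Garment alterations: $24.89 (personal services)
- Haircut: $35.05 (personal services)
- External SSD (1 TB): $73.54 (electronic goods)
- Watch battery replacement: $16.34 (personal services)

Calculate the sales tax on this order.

Mechanical keyboard $178.25: electronic goods, under $250.00 → 0% → $0.00
Dish soap $7.87: all other goods → 9.75% → $0.767325
Ibuprofen (100 ct) $8.22: over-the-counter medication → 4.5% → $0.3699
Canvas tote bag $24.53: all other goods → 9.75% → $2.391675
27" monitor $526.08: electronic goods, $250.00 or more → 10% → $52.608
Tablet $502.64: electronic goods, $250.00 or more → 10% → $50.264
Shoe repair $41.78: personal services → 0% → $0.00
Garment alterations $24.89: personal services → 0% → $0.00
Haircut $35.05: personal services → 0% → $0.00
External SSD (1 TB) $73.54: electronic goods, under $250.00 → 0% → $0.00
Watch battery replacement $16.34: personal services → 0% → $0.00
Unrounded tax sum = $106.4009 → $106.40

$106.40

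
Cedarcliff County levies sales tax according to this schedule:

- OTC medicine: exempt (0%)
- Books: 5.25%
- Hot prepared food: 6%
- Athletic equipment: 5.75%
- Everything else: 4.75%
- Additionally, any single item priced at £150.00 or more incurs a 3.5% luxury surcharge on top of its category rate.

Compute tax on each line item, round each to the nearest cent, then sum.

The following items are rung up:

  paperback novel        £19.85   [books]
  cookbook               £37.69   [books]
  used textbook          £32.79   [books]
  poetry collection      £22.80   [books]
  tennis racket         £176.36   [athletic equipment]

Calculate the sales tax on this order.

Paperback novel £19.85: books → 5.25% → £1.04
Cookbook £37.69: books → 5.25% → £1.98
Used textbook £32.79: books → 5.25% → £1.72
Poetry collection £22.80: books → 5.25% → £1.20
Tennis racket £176.36: athletic equipment → 5.75% + 3.5% surcharge = 9.25% → £16.31
Total tax = £1.04 + £1.98 + £1.72 + £1.20 + £16.31 = £22.25

£22.25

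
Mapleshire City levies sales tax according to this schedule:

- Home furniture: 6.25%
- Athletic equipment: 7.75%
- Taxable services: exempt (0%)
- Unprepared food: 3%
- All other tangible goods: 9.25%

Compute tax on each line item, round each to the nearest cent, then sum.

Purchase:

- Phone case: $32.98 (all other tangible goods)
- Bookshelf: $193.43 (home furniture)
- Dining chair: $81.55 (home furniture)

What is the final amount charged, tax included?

$328.20

Phone case $32.98: all other tangible goods → 9.25% → $3.05
Bookshelf $193.43: home furniture → 6.25% → $12.09
Dining chair $81.55: home furniture → 6.25% → $5.10
Subtotal = $307.96; tax = $20.24; total due = $328.20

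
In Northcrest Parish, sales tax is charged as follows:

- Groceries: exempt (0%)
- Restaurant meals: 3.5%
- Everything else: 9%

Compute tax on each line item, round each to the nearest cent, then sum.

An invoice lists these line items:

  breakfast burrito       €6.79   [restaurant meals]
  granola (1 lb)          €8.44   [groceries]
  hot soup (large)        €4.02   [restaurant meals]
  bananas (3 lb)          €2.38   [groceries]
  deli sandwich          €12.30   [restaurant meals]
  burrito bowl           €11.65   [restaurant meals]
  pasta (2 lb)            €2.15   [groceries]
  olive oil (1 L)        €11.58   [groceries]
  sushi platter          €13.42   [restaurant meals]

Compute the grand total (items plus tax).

Breakfast burrito €6.79: restaurant meals → 3.5% → €0.24
Granola (1 lb) €8.44: groceries → 0% → €0.00
Hot soup (large) €4.02: restaurant meals → 3.5% → €0.14
Bananas (3 lb) €2.38: groceries → 0% → €0.00
Deli sandwich €12.30: restaurant meals → 3.5% → €0.43
Burrito bowl €11.65: restaurant meals → 3.5% → €0.41
Pasta (2 lb) €2.15: groceries → 0% → €0.00
Olive oil (1 L) €11.58: groceries → 0% → €0.00
Sushi platter €13.42: restaurant meals → 3.5% → €0.47
Subtotal = €72.73; tax = €1.69; total due = €74.42

€74.42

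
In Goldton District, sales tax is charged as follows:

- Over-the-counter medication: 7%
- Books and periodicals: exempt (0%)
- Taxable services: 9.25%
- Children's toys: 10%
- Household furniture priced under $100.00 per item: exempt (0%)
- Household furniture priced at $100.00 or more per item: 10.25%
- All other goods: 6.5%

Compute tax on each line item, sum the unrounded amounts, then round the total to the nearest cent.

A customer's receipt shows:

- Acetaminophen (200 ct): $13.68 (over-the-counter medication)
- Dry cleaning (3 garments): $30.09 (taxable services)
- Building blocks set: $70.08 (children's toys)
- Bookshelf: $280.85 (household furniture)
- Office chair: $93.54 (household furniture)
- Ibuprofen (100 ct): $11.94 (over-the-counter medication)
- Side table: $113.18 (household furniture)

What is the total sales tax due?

$51.97

Acetaminophen (200 ct) $13.68: over-the-counter medication → 7% → $0.9576
Dry cleaning (3 garments) $30.09: taxable services → 9.25% → $2.783325
Building blocks set $70.08: children's toys → 10% → $7.008
Bookshelf $280.85: household furniture, $100.00 or more → 10.25% → $28.787125
Office chair $93.54: household furniture, under $100.00 → 0% → $0.00
Ibuprofen (100 ct) $11.94: over-the-counter medication → 7% → $0.8358
Side table $113.18: household furniture, $100.00 or more → 10.25% → $11.60095
Unrounded tax sum = $51.9728 → $51.97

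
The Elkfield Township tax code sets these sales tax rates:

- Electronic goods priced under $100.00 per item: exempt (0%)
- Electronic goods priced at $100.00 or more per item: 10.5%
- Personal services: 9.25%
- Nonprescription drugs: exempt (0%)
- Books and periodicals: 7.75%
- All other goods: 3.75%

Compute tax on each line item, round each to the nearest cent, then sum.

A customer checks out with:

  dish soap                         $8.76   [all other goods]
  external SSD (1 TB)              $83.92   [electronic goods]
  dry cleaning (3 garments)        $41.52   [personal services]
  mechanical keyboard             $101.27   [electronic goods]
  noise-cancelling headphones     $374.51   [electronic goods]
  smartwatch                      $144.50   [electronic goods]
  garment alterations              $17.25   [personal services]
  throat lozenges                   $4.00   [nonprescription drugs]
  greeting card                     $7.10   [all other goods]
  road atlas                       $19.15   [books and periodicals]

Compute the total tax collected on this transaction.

Dish soap $8.76: all other goods → 3.75% → $0.33
External SSD (1 TB) $83.92: electronic goods, under $100.00 → 0% → $0.00
Dry cleaning (3 garments) $41.52: personal services → 9.25% → $3.84
Mechanical keyboard $101.27: electronic goods, $100.00 or more → 10.5% → $10.63
Noise-cancelling headphones $374.51: electronic goods, $100.00 or more → 10.5% → $39.32
Smartwatch $144.50: electronic goods, $100.00 or more → 10.5% → $15.17
Garment alterations $17.25: personal services → 9.25% → $1.60
Throat lozenges $4.00: nonprescription drugs → 0% → $0.00
Greeting card $7.10: all other goods → 3.75% → $0.27
Road atlas $19.15: books and periodicals → 7.75% → $1.48
Total tax = $0.33 + $3.84 + $10.63 + $39.32 + $15.17 + $1.60 + $0.27 + $1.48 = $72.64

$72.64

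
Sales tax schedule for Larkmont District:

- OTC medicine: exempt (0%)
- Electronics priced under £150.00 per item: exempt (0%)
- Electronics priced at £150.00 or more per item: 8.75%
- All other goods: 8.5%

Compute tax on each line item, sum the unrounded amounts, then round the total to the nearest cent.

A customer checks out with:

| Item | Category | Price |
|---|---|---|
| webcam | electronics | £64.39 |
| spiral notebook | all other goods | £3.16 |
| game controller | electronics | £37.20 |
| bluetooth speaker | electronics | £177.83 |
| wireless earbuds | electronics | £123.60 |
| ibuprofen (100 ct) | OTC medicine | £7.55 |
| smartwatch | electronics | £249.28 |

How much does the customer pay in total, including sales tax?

Webcam £64.39: electronics, under £150.00 → 0% → £0.00
Spiral notebook £3.16: all other goods → 8.5% → £0.2686
Game controller £37.20: electronics, under £150.00 → 0% → £0.00
Bluetooth speaker £177.83: electronics, £150.00 or more → 8.75% → £15.560125
Wireless earbuds £123.60: electronics, under £150.00 → 0% → £0.00
Ibuprofen (100 ct) £7.55: OTC medicine → 0% → £0.00
Smartwatch £249.28: electronics, £150.00 or more → 8.75% → £21.812
Subtotal = £663.01; unrounded tax = £37.640725 → £37.64; total due = £700.65

£700.65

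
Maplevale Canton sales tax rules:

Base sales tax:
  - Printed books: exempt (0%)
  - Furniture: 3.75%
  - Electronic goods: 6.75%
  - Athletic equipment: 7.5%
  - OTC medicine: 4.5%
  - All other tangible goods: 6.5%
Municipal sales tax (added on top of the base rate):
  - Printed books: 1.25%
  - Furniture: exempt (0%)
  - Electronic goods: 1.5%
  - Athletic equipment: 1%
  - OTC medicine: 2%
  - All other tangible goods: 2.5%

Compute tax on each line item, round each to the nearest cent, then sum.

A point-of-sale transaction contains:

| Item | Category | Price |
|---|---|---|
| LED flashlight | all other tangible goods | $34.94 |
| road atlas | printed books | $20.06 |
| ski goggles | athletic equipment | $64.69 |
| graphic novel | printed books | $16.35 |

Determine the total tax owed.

$9.09

LED flashlight $34.94: all other tangible goods → 6.5% + 2.5% municipal = 9% → $3.14
Road atlas $20.06: printed books → 0% + 1.25% municipal = 1.25% → $0.25
Ski goggles $64.69: athletic equipment → 7.5% + 1% municipal = 8.5% → $5.50
Graphic novel $16.35: printed books → 0% + 1.25% municipal = 1.25% → $0.20
Total tax = $3.14 + $0.25 + $5.50 + $0.20 = $9.09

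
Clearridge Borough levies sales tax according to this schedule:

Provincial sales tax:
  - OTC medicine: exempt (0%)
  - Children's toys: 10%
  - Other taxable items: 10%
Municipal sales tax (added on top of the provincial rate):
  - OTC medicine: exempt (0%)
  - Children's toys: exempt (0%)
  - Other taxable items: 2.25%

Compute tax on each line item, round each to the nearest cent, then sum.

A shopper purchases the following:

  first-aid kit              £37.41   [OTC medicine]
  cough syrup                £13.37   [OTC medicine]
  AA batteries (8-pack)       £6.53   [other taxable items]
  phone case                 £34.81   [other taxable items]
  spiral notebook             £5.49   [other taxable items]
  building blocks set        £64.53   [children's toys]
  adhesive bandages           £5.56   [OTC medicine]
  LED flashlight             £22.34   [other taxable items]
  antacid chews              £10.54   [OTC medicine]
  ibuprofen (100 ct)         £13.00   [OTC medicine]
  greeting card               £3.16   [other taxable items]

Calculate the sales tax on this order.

£15.31

First-aid kit £37.41: OTC medicine → 0% + 0% municipal = 0% → £0.00
Cough syrup £13.37: OTC medicine → 0% + 0% municipal = 0% → £0.00
AA batteries (8-pack) £6.53: other taxable items → 10% + 2.25% municipal = 12.25% → £0.80
Phone case £34.81: other taxable items → 10% + 2.25% municipal = 12.25% → £4.26
Spiral notebook £5.49: other taxable items → 10% + 2.25% municipal = 12.25% → £0.67
Building blocks set £64.53: children's toys → 10% + 0% municipal = 10% → £6.45
Adhesive bandages £5.56: OTC medicine → 0% + 0% municipal = 0% → £0.00
LED flashlight £22.34: other taxable items → 10% + 2.25% municipal = 12.25% → £2.74
Antacid chews £10.54: OTC medicine → 0% + 0% municipal = 0% → £0.00
Ibuprofen (100 ct) £13.00: OTC medicine → 0% + 0% municipal = 0% → £0.00
Greeting card £3.16: other taxable items → 10% + 2.25% municipal = 12.25% → £0.39
Total tax = £0.80 + £4.26 + £0.67 + £6.45 + £2.74 + £0.39 = £15.31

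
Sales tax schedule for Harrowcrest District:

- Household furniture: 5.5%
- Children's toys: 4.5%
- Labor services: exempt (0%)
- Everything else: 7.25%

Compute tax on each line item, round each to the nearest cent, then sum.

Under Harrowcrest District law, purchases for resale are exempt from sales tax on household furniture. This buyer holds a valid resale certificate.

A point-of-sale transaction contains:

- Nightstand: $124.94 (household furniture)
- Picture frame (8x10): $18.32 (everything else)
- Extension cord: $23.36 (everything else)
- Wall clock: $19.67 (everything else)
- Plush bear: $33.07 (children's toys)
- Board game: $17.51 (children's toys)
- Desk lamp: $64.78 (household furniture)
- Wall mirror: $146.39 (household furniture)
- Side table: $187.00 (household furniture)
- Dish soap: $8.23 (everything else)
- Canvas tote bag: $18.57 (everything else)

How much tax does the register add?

$8.68

Nightstand $124.94: household furniture, buyer-exempt → 0% → $0.00
Picture frame (8x10) $18.32: everything else → 7.25% → $1.33
Extension cord $23.36: everything else → 7.25% → $1.69
Wall clock $19.67: everything else → 7.25% → $1.43
Plush bear $33.07: children's toys → 4.5% → $1.49
Board game $17.51: children's toys → 4.5% → $0.79
Desk lamp $64.78: household furniture, buyer-exempt → 0% → $0.00
Wall mirror $146.39: household furniture, buyer-exempt → 0% → $0.00
Side table $187.00: household furniture, buyer-exempt → 0% → $0.00
Dish soap $8.23: everything else → 7.25% → $0.60
Canvas tote bag $18.57: everything else → 7.25% → $1.35
Total tax = $1.33 + $1.69 + $1.43 + $1.49 + $0.79 + $0.60 + $1.35 = $8.68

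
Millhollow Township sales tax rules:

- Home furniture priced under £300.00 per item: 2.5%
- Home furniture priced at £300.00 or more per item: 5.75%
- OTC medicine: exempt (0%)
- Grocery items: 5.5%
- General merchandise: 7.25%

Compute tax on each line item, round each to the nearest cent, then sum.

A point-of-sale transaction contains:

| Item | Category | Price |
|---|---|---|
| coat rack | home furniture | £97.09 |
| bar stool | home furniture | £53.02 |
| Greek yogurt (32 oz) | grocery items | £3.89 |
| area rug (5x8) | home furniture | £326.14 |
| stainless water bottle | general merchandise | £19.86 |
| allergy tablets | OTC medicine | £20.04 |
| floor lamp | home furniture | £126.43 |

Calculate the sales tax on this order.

£27.32

Coat rack £97.09: home furniture, under £300.00 → 2.5% → £2.43
Bar stool £53.02: home furniture, under £300.00 → 2.5% → £1.33
Greek yogurt (32 oz) £3.89: grocery items → 5.5% → £0.21
Area rug (5x8) £326.14: home furniture, £300.00 or more → 5.75% → £18.75
Stainless water bottle £19.86: general merchandise → 7.25% → £1.44
Allergy tablets £20.04: OTC medicine → 0% → £0.00
Floor lamp £126.43: home furniture, under £300.00 → 2.5% → £3.16
Total tax = £2.43 + £1.33 + £0.21 + £18.75 + £1.44 + £3.16 = £27.32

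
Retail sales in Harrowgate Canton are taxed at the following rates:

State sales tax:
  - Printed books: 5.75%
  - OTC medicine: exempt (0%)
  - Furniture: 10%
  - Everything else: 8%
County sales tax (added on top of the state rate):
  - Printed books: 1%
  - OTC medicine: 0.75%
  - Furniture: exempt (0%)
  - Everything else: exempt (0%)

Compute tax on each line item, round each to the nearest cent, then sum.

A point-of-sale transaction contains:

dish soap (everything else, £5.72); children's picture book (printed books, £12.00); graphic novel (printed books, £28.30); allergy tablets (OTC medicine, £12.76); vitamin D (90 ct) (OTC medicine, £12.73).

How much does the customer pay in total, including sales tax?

£74.89

Dish soap £5.72: everything else → 8% + 0% county = 8% → £0.46
Children's picture book £12.00: printed books → 5.75% + 1% county = 6.75% → £0.81
Graphic novel £28.30: printed books → 5.75% + 1% county = 6.75% → £1.91
Allergy tablets £12.76: OTC medicine → 0% + 0.75% county = 0.75% → £0.10
Vitamin D (90 ct) £12.73: OTC medicine → 0% + 0.75% county = 0.75% → £0.10
Subtotal = £71.51; tax = £3.38; total due = £74.89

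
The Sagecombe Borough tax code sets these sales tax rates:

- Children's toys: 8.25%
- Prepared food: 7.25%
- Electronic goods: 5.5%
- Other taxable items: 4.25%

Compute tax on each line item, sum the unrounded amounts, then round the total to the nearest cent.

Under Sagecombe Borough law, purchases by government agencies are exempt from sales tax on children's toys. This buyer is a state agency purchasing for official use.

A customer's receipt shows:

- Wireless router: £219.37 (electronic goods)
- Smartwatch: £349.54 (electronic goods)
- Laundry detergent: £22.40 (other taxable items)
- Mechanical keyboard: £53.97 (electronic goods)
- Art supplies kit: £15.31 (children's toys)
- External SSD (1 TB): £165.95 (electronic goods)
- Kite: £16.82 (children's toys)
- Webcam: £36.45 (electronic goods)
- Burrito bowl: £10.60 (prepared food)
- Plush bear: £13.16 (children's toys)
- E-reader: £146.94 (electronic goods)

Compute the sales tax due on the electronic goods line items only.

Wireless router £219.37: electronic goods → 5.5% → £12.06535
Smartwatch £349.54: electronic goods → 5.5% → £19.2247
Mechanical keyboard £53.97: electronic goods → 5.5% → £2.96835
External SSD (1 TB) £165.95: electronic goods → 5.5% → £9.12725
Webcam £36.45: electronic goods → 5.5% → £2.00475
E-reader £146.94: electronic goods → 5.5% → £8.0817
Tax on electronic goods: unrounded sum = £53.4721 → £53.47

£53.47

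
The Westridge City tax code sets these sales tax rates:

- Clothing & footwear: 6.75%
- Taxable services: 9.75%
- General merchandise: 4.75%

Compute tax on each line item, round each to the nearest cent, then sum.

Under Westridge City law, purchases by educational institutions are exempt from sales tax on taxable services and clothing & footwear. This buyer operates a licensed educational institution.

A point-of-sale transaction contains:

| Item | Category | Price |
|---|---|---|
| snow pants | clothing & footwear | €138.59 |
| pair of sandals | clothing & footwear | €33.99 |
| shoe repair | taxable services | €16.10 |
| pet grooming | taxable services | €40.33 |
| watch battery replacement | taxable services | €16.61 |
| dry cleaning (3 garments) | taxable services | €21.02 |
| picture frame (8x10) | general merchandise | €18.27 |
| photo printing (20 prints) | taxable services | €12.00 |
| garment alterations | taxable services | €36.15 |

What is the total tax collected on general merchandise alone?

€0.87

Picture frame (8x10) €18.27: general merchandise → 4.75% → €0.87
Tax on general merchandise = €0.87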